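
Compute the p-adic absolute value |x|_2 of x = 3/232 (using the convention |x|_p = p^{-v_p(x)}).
|3/232|_2 = 8

Step 1 — compute v_2(x) by factoring powers of 2 out of the numerator and denominator: v_2(3/232) = -3. Step 2 — apply |x|_p = p^{-v_p(x)} = 2^{3} = 8.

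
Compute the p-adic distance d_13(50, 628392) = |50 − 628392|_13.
d_13(50, 628392) = 1/28561

Step 1 — x − y = 50 − 628392 = -628342. Step 2 — v_13(-628342) = 4 (factor: -628342 = −(13^4 · 22); the sign does not affect v_p). Step 3 — |x − y|_13 = 13^{-4} = 1/28561.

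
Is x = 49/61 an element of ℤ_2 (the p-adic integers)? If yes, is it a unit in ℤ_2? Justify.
x ∈ ℤ_2^× (unit); v_2(x) = 0

ℤ_2 = {x ∈ ℚ_2 : v_2(x) ≥ 0} and ℤ_2^× = {x ∈ ℤ_2 : v_2(x) = 0}. Here v_2(49/61) = v_2(num) − v_2(den) = 0; compare against these criteria.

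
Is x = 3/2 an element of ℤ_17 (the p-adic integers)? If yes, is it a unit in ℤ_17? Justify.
x ∈ ℤ_17^× (unit); v_17(x) = 0

ℤ_17 = {x ∈ ℚ_17 : v_17(x) ≥ 0} and ℤ_17^× = {x ∈ ℤ_17 : v_17(x) = 0}. Here v_17(3/2) = v_17(num) − v_17(den) = 0; compare against these criteria.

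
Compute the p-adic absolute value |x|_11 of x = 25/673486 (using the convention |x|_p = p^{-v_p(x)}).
|25/673486|_11 = 14641

Step 1 — compute v_11(x) by factoring powers of 11 out of the numerator and denominator: v_11(25/673486) = -4. Step 2 — apply |x|_p = p^{-v_p(x)} = 11^{4} = 14641.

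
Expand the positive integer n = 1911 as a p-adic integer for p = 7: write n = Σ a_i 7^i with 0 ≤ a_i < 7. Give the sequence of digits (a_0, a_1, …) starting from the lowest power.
(a_0, a_1, …) = (0, 0, 4, 5)

Repeated division by 7 gives the digits low-to-high: 1911 = 4·7^2 + 5·7^3. Digit sequence: (0, 0, 4, 5).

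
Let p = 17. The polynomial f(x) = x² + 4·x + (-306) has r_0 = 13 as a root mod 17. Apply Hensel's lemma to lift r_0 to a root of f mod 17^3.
r_2 = 3532 (mod 4913)

Hensel: r_{i+1} = r_i − f(r_i)·(f′(r_i))^{-1} mod 17^{i+2}, f′(x) = 2x + 4. Iterate:
  r_0 = 13 (mod 17)
  r_1 = 64 (mod 289)
  r_2 = 3532 (mod 4913)
Final: r = 3532 satisfies f(r) ≡ 0 mod 17^3.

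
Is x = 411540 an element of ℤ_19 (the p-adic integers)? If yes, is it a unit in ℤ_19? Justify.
x ∈ ℤ_19 but not a unit; v_19(x) = 3 > 0

ℤ_19 = {x ∈ ℚ_19 : v_19(x) ≥ 0} and ℤ_19^× = {x ∈ ℤ_19 : v_19(x) = 0}. Here v_19(411540) = v_19(num) − v_19(den) = 3; compare against these criteria.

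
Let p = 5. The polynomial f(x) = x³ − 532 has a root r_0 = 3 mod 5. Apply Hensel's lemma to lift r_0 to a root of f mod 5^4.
r_3 = 118 (mod 625)

Hensel: r_{i+1} = r_i − f(r_i)/f′(r_i) mod 5^{i+2}, where f′(x) = 3x². Iterate:
  r_0 = 3 (mod 5)
  r_1 = 18 (mod 25)
  r_2 = 118 (mod 125)
  r_3 = 118 (mod 625)
Final: r = 118 with f(r) ≡ 0 mod 5^4.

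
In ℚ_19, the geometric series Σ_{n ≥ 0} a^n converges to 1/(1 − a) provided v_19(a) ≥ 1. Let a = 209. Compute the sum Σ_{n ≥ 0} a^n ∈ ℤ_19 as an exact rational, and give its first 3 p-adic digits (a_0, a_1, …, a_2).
Σ a^n = 1/(1 − a) = -1/208;  first 3 digits = (1, 11, 7)

v_19(a) = 1 ≥ 1, so the series converges in ℤ_19 to 1/(1 − a) = 1/(1 − 209) = -1/208. Expand this rational in ℤ_19: compute digits iteratively via d_i = x_i mod 19, x_{i+1} = (x_i − d_i)/19. The first 3 digits are (1, 11, 7).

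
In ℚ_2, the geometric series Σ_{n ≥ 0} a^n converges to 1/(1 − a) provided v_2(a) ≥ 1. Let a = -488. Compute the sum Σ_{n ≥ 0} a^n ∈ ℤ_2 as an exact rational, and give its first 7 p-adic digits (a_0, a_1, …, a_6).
Σ a^n = 1/(1 − a) = 1/489;  first 7 digits = (1, 0, 0, 1, 1, 0, 1)

v_2(a) = 3 ≥ 1, so the series converges in ℤ_2 to 1/(1 − a) = 1/(1 − (-488)) = 1/489. Expand this rational in ℤ_2: compute digits iteratively via d_i = x_i mod 2, x_{i+1} = (x_i − d_i)/2. The first 7 digits are (1, 0, 0, 1, 1, 0, 1).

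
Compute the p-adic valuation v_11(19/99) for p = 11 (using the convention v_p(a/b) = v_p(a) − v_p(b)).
v_11(19/99) = -1

Factor powers of 11 from the numerator and denominator of the reduced fraction: 19 = 11^0 · 19 and 99 = 11^1 · 9. Apply v_p(a/b) = v_p(a) − v_p(b): v_11(19/99) = 0 − 1 = -1.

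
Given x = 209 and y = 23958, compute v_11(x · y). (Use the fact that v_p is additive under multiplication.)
v_11(5007222) = 4

v_p(x) = 1 (factor: 209 = 11^1 · 19); v_p(y) = 3 (factor: 23958 = 11^3 · 18). Additivity: v_p(xy) = v_p(x) + v_p(y) = 1 + 3 = 4. (Direct check: xy = 5007222 = 11^4 · (342).)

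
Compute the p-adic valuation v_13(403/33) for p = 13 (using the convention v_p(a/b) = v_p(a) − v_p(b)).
v_13(403/33) = 1

Factor powers of 13 from the numerator and denominator of the reduced fraction: 403 = 13^1 · 31 and 33 = 13^0 · 33. Apply v_p(a/b) = v_p(a) − v_p(b): v_13(403/33) = 1 − 0 = 1.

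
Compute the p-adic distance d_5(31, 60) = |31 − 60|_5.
d_5(31, 60) = 1

Step 1 — x − y = 31 − 60 = -29. Step 2 — v_5(-29) = 0 (factor: -29 = −(5^0 · 29); the sign does not affect v_p). Step 3 — |x − y|_5 = 5^{0} = 1.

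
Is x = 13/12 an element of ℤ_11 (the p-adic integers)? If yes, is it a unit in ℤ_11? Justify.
x ∈ ℤ_11^× (unit); v_11(x) = 0

ℤ_11 = {x ∈ ℚ_11 : v_11(x) ≥ 0} and ℤ_11^× = {x ∈ ℤ_11 : v_11(x) = 0}. Here v_11(13/12) = v_11(num) − v_11(den) = 0; compare against these criteria.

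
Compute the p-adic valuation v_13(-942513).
v_13(-942513) = 4

v_13(n) is the largest exponent k such that 13^k divides n. Factor out: -942513 = -13^4 · 33. (Sign doesn't affect v_p.) So v_13(-942513) = 4.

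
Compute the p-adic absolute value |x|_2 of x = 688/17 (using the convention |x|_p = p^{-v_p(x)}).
|688/17|_2 = 1/16

Step 1 — compute v_2(x) by factoring powers of 2 out of the numerator and denominator: v_2(688/17) = 4. Step 2 — apply |x|_p = p^{-v_p(x)} = 2^{-4} = 1/16.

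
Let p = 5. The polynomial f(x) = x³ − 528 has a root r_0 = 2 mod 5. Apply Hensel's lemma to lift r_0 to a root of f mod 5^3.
r_2 = 37 (mod 125)

Hensel: r_{i+1} = r_i − f(r_i)/f′(r_i) mod 5^{i+2}, where f′(x) = 3x². Iterate:
  r_0 = 2 (mod 5)
  r_1 = 12 (mod 25)
  r_2 = 37 (mod 125)
Final: r = 37 with f(r) ≡ 0 mod 5^3.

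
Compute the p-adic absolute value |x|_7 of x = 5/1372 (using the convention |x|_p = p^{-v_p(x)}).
|5/1372|_7 = 343

Step 1 — compute v_7(x) by factoring powers of 7 out of the numerator and denominator: v_7(5/1372) = -3. Step 2 — apply |x|_p = p^{-v_p(x)} = 7^{3} = 343.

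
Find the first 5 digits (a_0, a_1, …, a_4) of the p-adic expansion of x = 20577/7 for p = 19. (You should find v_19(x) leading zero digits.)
(a_0, …, a_4) = (0, 0, 0, 14, 2)

v_19(20577/7) = 3, so a_0 = ... = a_2 = 0. Factor out: x = 19^3 · u with u = 3/7 a unit in ℤ_19. Expand u iteratively via a_{v+i} = u_i mod 19, u_{i+1} = (u_i − a_{v+i})/19:
  u_0 = 3/7;  a_3 = 14;  u_1 = (u_0 − 14)/19 = -5/7
  u_1 = -5/7;  a_4 = 2;  u_2 = (u_1 − 2)/19 = -1/7
Digits: (0, 0, 0, 14, 2).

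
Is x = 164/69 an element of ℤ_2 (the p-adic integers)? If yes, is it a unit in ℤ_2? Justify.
x ∈ ℤ_2 but not a unit; v_2(x) = 2 > 0

ℤ_2 = {x ∈ ℚ_2 : v_2(x) ≥ 0} and ℤ_2^× = {x ∈ ℤ_2 : v_2(x) = 0}. Here v_2(164/69) = v_2(num) − v_2(den) = 2; compare against these criteria.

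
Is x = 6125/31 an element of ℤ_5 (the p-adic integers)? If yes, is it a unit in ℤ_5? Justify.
x ∈ ℤ_5 but not a unit; v_5(x) = 3 > 0

ℤ_5 = {x ∈ ℚ_5 : v_5(x) ≥ 0} and ℤ_5^× = {x ∈ ℤ_5 : v_5(x) = 0}. Here v_5(6125/31) = v_5(num) − v_5(den) = 3; compare against these criteria.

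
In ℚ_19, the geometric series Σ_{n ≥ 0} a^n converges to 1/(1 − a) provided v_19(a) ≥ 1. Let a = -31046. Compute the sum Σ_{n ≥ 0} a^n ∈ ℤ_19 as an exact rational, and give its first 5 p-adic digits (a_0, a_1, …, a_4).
Σ a^n = 1/(1 − a) = 1/31047;  first 5 digits = (1, 0, 9, 14, 4)

v_19(a) = 2 ≥ 1, so the series converges in ℤ_19 to 1/(1 − a) = 1/(1 − (-31046)) = 1/31047. Expand this rational in ℤ_19: compute digits iteratively via d_i = x_i mod 19, x_{i+1} = (x_i − d_i)/19. The first 5 digits are (1, 0, 9, 14, 4).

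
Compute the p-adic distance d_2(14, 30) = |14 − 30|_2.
d_2(14, 30) = 1/16

Step 1 — x − y = 14 − 30 = -16. Step 2 — v_2(-16) = 4 (factor: -16 = −(2^4 · 1); the sign does not affect v_p). Step 3 — |x − y|_2 = 2^{-4} = 1/16.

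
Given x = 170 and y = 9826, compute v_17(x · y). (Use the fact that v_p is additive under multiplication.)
v_17(1670420) = 4

v_p(x) = 1 (factor: 170 = 17^1 · 10); v_p(y) = 3 (factor: 9826 = 17^3 · 2). Additivity: v_p(xy) = v_p(x) + v_p(y) = 1 + 3 = 4. (Direct check: xy = 1670420 = 17^4 · (20).)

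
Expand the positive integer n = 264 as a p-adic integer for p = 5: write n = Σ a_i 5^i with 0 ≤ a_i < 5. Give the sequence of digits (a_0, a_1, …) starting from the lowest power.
(a_0, a_1, …) = (4, 2, 0, 2)

Repeated division by 5 gives the digits low-to-high: 264 = 4 + 2·5^1 + 2·5^3. Digit sequence: (4, 2, 0, 2).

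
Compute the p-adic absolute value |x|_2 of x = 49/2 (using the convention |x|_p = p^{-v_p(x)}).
|49/2|_2 = 2

Step 1 — compute v_2(x) by factoring powers of 2 out of the numerator and denominator: v_2(49/2) = -1. Step 2 — apply |x|_p = p^{-v_p(x)} = 2^{1} = 2.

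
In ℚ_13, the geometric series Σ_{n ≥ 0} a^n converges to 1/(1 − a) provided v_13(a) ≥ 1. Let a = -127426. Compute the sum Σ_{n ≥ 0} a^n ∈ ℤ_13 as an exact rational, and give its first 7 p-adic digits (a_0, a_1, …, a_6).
Σ a^n = 1/(1 − a) = 1/127427;  first 7 digits = (1, 0, 0, 7, 8, 12, 9)

v_13(a) = 3 ≥ 1, so the series converges in ℤ_13 to 1/(1 − a) = 1/(1 − (-127426)) = 1/127427. Expand this rational in ℤ_13: compute digits iteratively via d_i = x_i mod 13, x_{i+1} = (x_i − d_i)/13. The first 7 digits are (1, 0, 0, 7, 8, 12, 9).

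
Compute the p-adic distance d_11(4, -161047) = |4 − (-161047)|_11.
d_11(4, -161047) = 1/161051

Step 1 — x − y = 4 − (-161047) = 161051. Step 2 — v_11(161051) = 5 (factor: 161051 = (11^5 · 1); the sign does not affect v_p). Step 3 — |x − y|_11 = 11^{-5} = 1/161051.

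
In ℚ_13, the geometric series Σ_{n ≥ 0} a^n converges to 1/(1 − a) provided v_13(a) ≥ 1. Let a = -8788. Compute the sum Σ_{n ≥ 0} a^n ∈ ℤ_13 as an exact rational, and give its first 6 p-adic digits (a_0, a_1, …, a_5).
Σ a^n = 1/(1 − a) = 1/8789;  first 6 digits = (1, 0, 0, 9, 12, 12)

v_13(a) = 3 ≥ 1, so the series converges in ℤ_13 to 1/(1 − a) = 1/(1 − (-8788)) = 1/8789. Expand this rational in ℤ_13: compute digits iteratively via d_i = x_i mod 13, x_{i+1} = (x_i − d_i)/13. The first 6 digits are (1, 0, 0, 9, 12, 12).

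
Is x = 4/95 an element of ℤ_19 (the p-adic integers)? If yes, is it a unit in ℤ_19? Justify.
x ∉ ℤ_19 (v_19(x) = -1 < 0)

ℤ_19 = {x ∈ ℚ_19 : v_19(x) ≥ 0} and ℤ_19^× = {x ∈ ℤ_19 : v_19(x) = 0}. Here v_19(4/95) = v_19(num) − v_19(den) = -1; compare against these criteria.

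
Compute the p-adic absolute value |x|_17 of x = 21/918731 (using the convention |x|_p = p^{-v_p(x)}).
|21/918731|_17 = 83521

Step 1 — compute v_17(x) by factoring powers of 17 out of the numerator and denominator: v_17(21/918731) = -4. Step 2 — apply |x|_p = p^{-v_p(x)} = 17^{4} = 83521.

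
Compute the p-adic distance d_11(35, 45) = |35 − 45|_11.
d_11(35, 45) = 1

Step 1 — x − y = 35 − 45 = -10. Step 2 — v_11(-10) = 0 (factor: -10 = −(11^0 · 10); the sign does not affect v_p). Step 3 — |x − y|_11 = 11^{0} = 1.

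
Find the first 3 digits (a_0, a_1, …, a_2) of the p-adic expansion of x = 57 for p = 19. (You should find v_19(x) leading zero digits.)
(a_0, …, a_2) = (0, 3, 0)

v_19(57) = 1, so a_0 = ... = a_0 = 0. Factor out: x = 19^1 · u with u = 3 a unit in ℤ_19. Expand u iteratively via a_{v+i} = u_i mod 19, u_{i+1} = (u_i − a_{v+i})/19:
  u_0 = 3;  a_1 = 3;  u_1 = (u_0 − 3)/19 = 0
  u_1 = 0;  a_2 = 0;  u_2 = (u_1 − 0)/19 = 0
Digits: (0, 3, 0).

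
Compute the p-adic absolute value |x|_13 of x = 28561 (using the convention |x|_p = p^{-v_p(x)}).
|28561|_13 = 1/28561

Step 1 — compute v_13(x) by factoring powers of 13 out of the numerator and denominator: v_13(28561) = 4. Step 2 — apply |x|_p = p^{-v_p(x)} = 13^{-4} = 1/28561.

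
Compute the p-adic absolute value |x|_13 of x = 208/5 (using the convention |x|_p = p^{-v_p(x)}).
|208/5|_13 = 1/13

Step 1 — compute v_13(x) by factoring powers of 13 out of the numerator and denominator: v_13(208/5) = 1. Step 2 — apply |x|_p = p^{-v_p(x)} = 13^{-1} = 1/13.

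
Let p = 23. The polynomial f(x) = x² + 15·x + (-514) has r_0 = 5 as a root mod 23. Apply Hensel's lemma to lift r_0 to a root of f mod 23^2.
r_1 = 212 (mod 529)

Hensel: r_{i+1} = r_i − f(r_i)·(f′(r_i))^{-1} mod 23^{i+2}, f′(x) = 2x + 15. Iterate:
  r_0 = 5 (mod 23)
  r_1 = 212 (mod 529)
Final: r = 212 satisfies f(r) ≡ 0 mod 23^2.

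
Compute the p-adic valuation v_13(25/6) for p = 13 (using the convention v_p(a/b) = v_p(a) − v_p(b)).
v_13(25/6) = 0

Factor powers of 13 from the numerator and denominator of the reduced fraction: 25 = 13^0 · 25 and 6 = 13^0 · 6. Apply v_p(a/b) = v_p(a) − v_p(b): v_13(25/6) = 0 − 0 = 0.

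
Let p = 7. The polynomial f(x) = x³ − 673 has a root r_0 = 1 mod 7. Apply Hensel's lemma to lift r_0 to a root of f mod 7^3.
r_2 = 127 (mod 343)

Hensel: r_{i+1} = r_i − f(r_i)/f′(r_i) mod 7^{i+2}, where f′(x) = 3x². Iterate:
  r_0 = 1 (mod 7)
  r_1 = 29 (mod 49)
  r_2 = 127 (mod 343)
Final: r = 127 with f(r) ≡ 0 mod 7^3.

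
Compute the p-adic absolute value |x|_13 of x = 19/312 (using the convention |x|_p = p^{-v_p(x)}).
|19/312|_13 = 13

Step 1 — compute v_13(x) by factoring powers of 13 out of the numerator and denominator: v_13(19/312) = -1. Step 2 — apply |x|_p = p^{-v_p(x)} = 13^{1} = 13.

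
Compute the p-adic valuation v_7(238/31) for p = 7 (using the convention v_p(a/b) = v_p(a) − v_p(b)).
v_7(238/31) = 1

Factor powers of 7 from the numerator and denominator of the reduced fraction: 238 = 7^1 · 34 and 31 = 7^0 · 31. Apply v_p(a/b) = v_p(a) − v_p(b): v_7(238/31) = 1 − 0 = 1.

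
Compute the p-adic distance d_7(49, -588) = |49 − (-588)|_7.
d_7(49, -588) = 1/49

Step 1 — x − y = 49 − (-588) = 637. Step 2 — v_7(637) = 2 (factor: 637 = (7^2 · 13); the sign does not affect v_p). Step 3 — |x − y|_7 = 7^{-2} = 1/49.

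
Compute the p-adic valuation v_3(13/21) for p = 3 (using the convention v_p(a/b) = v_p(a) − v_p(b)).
v_3(13/21) = -1

Factor powers of 3 from the numerator and denominator of the reduced fraction: 13 = 3^0 · 13 and 21 = 3^1 · 7. Apply v_p(a/b) = v_p(a) − v_p(b): v_3(13/21) = 0 − 1 = -1.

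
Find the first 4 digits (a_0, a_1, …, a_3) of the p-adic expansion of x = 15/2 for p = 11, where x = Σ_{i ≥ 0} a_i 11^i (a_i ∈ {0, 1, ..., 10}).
(a_0, …, a_3) = (2, 6, 5, 5)

v_11(15/2) = 0 (numerator and denominator both coprime to 11), so x ∈ ℤ_11^×. Compute digits iteratively via a_i = x_i mod 11, x_{i+1} = (x_i − a_i)/11, with x_0 = x:
  x_0 = 15/2;  a_0 = 2;  x_1 = (x_0 − 2)/11 = 1/2
  x_1 = 1/2;  a_1 = 6;  x_2 = (x_1 − 6)/11 = -1/2
  x_2 = -1/2;  a_2 = 5;  x_3 = (x_2 − 5)/11 = -1/2
  x_3 = -1/2;  a_3 = 5;  x_4 = (x_3 − 5)/11 = -1/2
Digits: (2, 6, 5, 5).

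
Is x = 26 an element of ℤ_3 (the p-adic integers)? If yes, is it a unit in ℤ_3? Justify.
x ∈ ℤ_3^× (unit); v_3(x) = 0

ℤ_3 = {x ∈ ℚ_3 : v_3(x) ≥ 0} and ℤ_3^× = {x ∈ ℤ_3 : v_3(x) = 0}. Here v_3(26) = v_3(num) − v_3(den) = 0; compare against these criteria.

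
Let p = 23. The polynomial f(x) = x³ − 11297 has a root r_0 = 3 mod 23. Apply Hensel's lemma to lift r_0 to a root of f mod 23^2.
r_1 = 440 (mod 529)

Hensel: r_{i+1} = r_i − f(r_i)/f′(r_i) mod 23^{i+2}, where f′(x) = 3x². Iterate:
  r_0 = 3 (mod 23)
  r_1 = 440 (mod 529)
Final: r = 440 with f(r) ≡ 0 mod 23^2.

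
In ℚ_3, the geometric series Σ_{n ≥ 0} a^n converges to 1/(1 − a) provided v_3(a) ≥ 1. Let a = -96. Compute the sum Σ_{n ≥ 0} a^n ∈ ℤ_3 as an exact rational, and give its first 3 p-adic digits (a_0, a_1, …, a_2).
Σ a^n = 1/(1 − a) = 1/97;  first 3 digits = (1, 1, 2)

v_3(a) = 1 ≥ 1, so the series converges in ℤ_3 to 1/(1 − a) = 1/(1 − (-96)) = 1/97. Expand this rational in ℤ_3: compute digits iteratively via d_i = x_i mod 3, x_{i+1} = (x_i − d_i)/3. The first 3 digits are (1, 1, 2).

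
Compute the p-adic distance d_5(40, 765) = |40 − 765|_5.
d_5(40, 765) = 1/25

Step 1 — x − y = 40 − 765 = -725. Step 2 — v_5(-725) = 2 (factor: -725 = −(5^2 · 29); the sign does not affect v_p). Step 3 — |x − y|_5 = 5^{-2} = 1/25.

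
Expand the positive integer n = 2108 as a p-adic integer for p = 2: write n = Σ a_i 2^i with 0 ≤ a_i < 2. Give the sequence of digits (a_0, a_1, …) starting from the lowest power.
(a_0, a_1, …) = (0, 0, 1, 1, 1, 1, 0, 0, 0, 0, 0, 1)

Repeated division by 2 gives the digits low-to-high: 2108 = 1·2^2 + 1·2^3 + 1·2^4 + 1·2^5 + 1·2^11. Digit sequence: (0, 0, 1, 1, 1, 1, 0, 0, 0, 0, 0, 1).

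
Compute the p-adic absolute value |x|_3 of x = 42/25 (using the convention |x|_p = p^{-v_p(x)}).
|42/25|_3 = 1/3

Step 1 — compute v_3(x) by factoring powers of 3 out of the numerator and denominator: v_3(42/25) = 1. Step 2 — apply |x|_p = p^{-v_p(x)} = 3^{-1} = 1/3.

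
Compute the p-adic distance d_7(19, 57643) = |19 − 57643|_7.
d_7(19, 57643) = 1/2401

Step 1 — x − y = 19 − 57643 = -57624. Step 2 — v_7(-57624) = 4 (factor: -57624 = −(7^4 · 24); the sign does not affect v_p). Step 3 — |x − y|_7 = 7^{-4} = 1/2401.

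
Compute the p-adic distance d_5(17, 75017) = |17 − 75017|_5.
d_5(17, 75017) = 1/3125

Step 1 — x − y = 17 − 75017 = -75000. Step 2 — v_5(-75000) = 5 (factor: -75000 = −(5^5 · 24); the sign does not affect v_p). Step 3 — |x − y|_5 = 5^{-5} = 1/3125.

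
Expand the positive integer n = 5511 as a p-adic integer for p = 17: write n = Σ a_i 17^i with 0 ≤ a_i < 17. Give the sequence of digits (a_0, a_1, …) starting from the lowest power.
(a_0, a_1, …) = (3, 1, 2, 1)

Repeated division by 17 gives the digits low-to-high: 5511 = 3 + 1·17^1 + 2·17^2 + 1·17^3. Digit sequence: (3, 1, 2, 1).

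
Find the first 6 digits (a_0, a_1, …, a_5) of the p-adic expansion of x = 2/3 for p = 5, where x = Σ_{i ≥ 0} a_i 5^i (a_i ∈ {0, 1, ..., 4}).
(a_0, …, a_5) = (4, 1, 3, 1, 3, 1)

v_5(2/3) = 0 (numerator and denominator both coprime to 5), so x ∈ ℤ_5^×. Compute digits iteratively via a_i = x_i mod 5, x_{i+1} = (x_i − a_i)/5, with x_0 = x:
  x_0 = 2/3;  a_0 = 4;  x_1 = (x_0 − 4)/5 = -2/3
  x_1 = -2/3;  a_1 = 1;  x_2 = (x_1 − 1)/5 = -1/3
  x_2 = -1/3;  a_2 = 3;  x_3 = (x_2 − 3)/5 = -2/3
  x_3 = -2/3;  a_3 = 1;  x_4 = (x_3 − 1)/5 = -1/3
  x_4 = -1/3;  a_4 = 3;  x_5 = (x_4 − 3)/5 = -2/3
  x_5 = -2/3;  a_5 = 1;  x_6 = (x_5 − 1)/5 = -1/3
Digits: (4, 1, 3, 1, 3, 1).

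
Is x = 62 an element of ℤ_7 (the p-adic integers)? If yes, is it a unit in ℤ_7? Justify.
x ∈ ℤ_7^× (unit); v_7(x) = 0

ℤ_7 = {x ∈ ℚ_7 : v_7(x) ≥ 0} and ℤ_7^× = {x ∈ ℤ_7 : v_7(x) = 0}. Here v_7(62) = v_7(num) − v_7(den) = 0; compare against these criteria.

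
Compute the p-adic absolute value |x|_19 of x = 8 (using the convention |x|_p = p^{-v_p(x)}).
|8|_19 = 1

Step 1 — compute v_19(x) by factoring powers of 19 out of the numerator and denominator: v_19(8) = 0. Step 2 — apply |x|_p = p^{-v_p(x)} = 19^{0} = 1.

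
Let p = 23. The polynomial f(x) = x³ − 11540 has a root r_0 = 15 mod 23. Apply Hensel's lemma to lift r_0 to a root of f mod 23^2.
r_1 = 176 (mod 529)

Hensel: r_{i+1} = r_i − f(r_i)/f′(r_i) mod 23^{i+2}, where f′(x) = 3x². Iterate:
  r_0 = 15 (mod 23)
  r_1 = 176 (mod 529)
Final: r = 176 with f(r) ≡ 0 mod 23^2.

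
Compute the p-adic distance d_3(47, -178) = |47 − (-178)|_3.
d_3(47, -178) = 1/9

Step 1 — x − y = 47 − (-178) = 225. Step 2 — v_3(225) = 2 (factor: 225 = (3^2 · 25); the sign does not affect v_p). Step 3 — |x − y|_3 = 3^{-2} = 1/9.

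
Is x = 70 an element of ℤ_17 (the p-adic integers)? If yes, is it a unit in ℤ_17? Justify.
x ∈ ℤ_17^× (unit); v_17(x) = 0

ℤ_17 = {x ∈ ℚ_17 : v_17(x) ≥ 0} and ℤ_17^× = {x ∈ ℤ_17 : v_17(x) = 0}. Here v_17(70) = v_17(num) − v_17(den) = 0; compare against these criteria.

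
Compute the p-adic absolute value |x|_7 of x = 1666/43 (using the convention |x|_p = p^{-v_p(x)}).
|1666/43|_7 = 1/49

Step 1 — compute v_7(x) by factoring powers of 7 out of the numerator and denominator: v_7(1666/43) = 2. Step 2 — apply |x|_p = p^{-v_p(x)} = 7^{-2} = 1/49.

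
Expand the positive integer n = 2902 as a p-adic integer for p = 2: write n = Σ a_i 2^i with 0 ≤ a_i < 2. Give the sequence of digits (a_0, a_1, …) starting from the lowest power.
(a_0, a_1, …) = (0, 1, 1, 0, 1, 0, 1, 0, 1, 1, 0, 1)

Repeated division by 2 gives the digits low-to-high: 2902 = 1·2^1 + 1·2^2 + 1·2^4 + 1·2^6 + 1·2^8 + 1·2^9 + 1·2^11. Digit sequence: (0, 1, 1, 0, 1, 0, 1, 0, 1, 1, 0, 1).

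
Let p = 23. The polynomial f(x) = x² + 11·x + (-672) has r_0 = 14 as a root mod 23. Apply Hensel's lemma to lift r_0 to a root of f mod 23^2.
r_1 = 497 (mod 529)

Hensel: r_{i+1} = r_i − f(r_i)·(f′(r_i))^{-1} mod 23^{i+2}, f′(x) = 2x + 11. Iterate:
  r_0 = 14 (mod 23)
  r_1 = 497 (mod 529)
Final: r = 497 satisfies f(r) ≡ 0 mod 23^2.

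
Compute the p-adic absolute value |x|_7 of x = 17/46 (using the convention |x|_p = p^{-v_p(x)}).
|17/46|_7 = 1

Step 1 — compute v_7(x) by factoring powers of 7 out of the numerator and denominator: v_7(17/46) = 0. Step 2 — apply |x|_p = p^{-v_p(x)} = 7^{0} = 1.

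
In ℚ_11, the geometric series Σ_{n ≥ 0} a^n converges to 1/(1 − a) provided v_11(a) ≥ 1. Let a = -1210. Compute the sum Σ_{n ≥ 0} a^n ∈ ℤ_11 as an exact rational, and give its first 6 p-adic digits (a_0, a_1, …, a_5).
Σ a^n = 1/(1 − a) = 1/1211;  first 6 digits = (1, 0, 1, 10, 0, 9)

v_11(a) = 2 ≥ 1, so the series converges in ℤ_11 to 1/(1 − a) = 1/(1 − (-1210)) = 1/1211. Expand this rational in ℤ_11: compute digits iteratively via d_i = x_i mod 11, x_{i+1} = (x_i − d_i)/11. The first 6 digits are (1, 0, 1, 10, 0, 9).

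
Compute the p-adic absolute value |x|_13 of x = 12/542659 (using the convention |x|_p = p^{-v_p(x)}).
|12/542659|_13 = 28561

Step 1 — compute v_13(x) by factoring powers of 13 out of the numerator and denominator: v_13(12/542659) = -4. Step 2 — apply |x|_p = p^{-v_p(x)} = 13^{4} = 28561.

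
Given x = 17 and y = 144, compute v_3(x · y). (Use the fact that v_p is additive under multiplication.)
v_3(2448) = 2

v_p(x) = 0 (factor: 17 = 3^0 · 17); v_p(y) = 2 (factor: 144 = 3^2 · 16). Additivity: v_p(xy) = v_p(x) + v_p(y) = 0 + 2 = 2. (Direct check: xy = 2448 = 3^2 · (272).)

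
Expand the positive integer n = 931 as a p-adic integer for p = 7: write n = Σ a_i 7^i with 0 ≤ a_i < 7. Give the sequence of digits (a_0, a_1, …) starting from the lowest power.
(a_0, a_1, …) = (0, 0, 5, 2)

Repeated division by 7 gives the digits low-to-high: 931 = 5·7^2 + 2·7^3. Digit sequence: (0, 0, 5, 2).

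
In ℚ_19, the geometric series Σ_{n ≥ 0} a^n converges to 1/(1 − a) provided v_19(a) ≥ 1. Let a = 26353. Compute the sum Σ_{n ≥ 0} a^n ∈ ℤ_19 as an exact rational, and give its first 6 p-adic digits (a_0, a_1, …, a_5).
Σ a^n = 1/(1 − a) = -1/26352;  first 6 digits = (1, 0, 16, 3, 9, 14)

v_19(a) = 2 ≥ 1, so the series converges in ℤ_19 to 1/(1 − a) = 1/(1 − 26353) = -1/26352. Expand this rational in ℤ_19: compute digits iteratively via d_i = x_i mod 19, x_{i+1} = (x_i − d_i)/19. The first 6 digits are (1, 0, 16, 3, 9, 14).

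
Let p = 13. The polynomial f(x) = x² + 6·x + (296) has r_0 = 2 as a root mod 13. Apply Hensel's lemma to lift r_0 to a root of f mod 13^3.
r_2 = 1965 (mod 2197)

Hensel: r_{i+1} = r_i − f(r_i)·(f′(r_i))^{-1} mod 13^{i+2}, f′(x) = 2x + 6. Iterate:
  r_0 = 2 (mod 13)
  r_1 = 106 (mod 169)
  r_2 = 1965 (mod 2197)
Final: r = 1965 satisfies f(r) ≡ 0 mod 13^3.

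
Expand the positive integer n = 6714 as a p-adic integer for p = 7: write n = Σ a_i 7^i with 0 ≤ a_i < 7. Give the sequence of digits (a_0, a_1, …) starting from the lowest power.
(a_0, a_1, …) = (1, 0, 4, 5, 2)

Repeated division by 7 gives the digits low-to-high: 6714 = 1 + 4·7^2 + 5·7^3 + 2·7^4. Digit sequence: (1, 0, 4, 5, 2).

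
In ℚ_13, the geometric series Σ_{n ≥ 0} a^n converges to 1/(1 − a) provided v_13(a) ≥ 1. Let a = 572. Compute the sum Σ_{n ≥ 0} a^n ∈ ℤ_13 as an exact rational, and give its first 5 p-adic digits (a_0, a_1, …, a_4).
Σ a^n = 1/(1 − a) = -1/571;  first 5 digits = (1, 5, 2, 1, 0)

v_13(a) = 1 ≥ 1, so the series converges in ℤ_13 to 1/(1 − a) = 1/(1 − 572) = -1/571. Expand this rational in ℤ_13: compute digits iteratively via d_i = x_i mod 13, x_{i+1} = (x_i − d_i)/13. The first 5 digits are (1, 5, 2, 1, 0).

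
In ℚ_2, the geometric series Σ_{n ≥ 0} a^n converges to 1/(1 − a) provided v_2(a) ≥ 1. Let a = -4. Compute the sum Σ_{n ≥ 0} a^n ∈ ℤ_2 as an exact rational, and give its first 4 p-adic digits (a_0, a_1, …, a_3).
Σ a^n = 1/(1 − a) = 1/5;  first 4 digits = (1, 0, 1, 1)

v_2(a) = 2 ≥ 1, so the series converges in ℤ_2 to 1/(1 − a) = 1/(1 − (-4)) = 1/5. Expand this rational in ℤ_2: compute digits iteratively via d_i = x_i mod 2, x_{i+1} = (x_i − d_i)/2. The first 4 digits are (1, 0, 1, 1).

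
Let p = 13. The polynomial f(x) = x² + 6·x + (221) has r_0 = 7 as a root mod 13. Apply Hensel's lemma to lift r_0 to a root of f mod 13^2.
r_1 = 59 (mod 169)

Hensel: r_{i+1} = r_i − f(r_i)·(f′(r_i))^{-1} mod 13^{i+2}, f′(x) = 2x + 6. Iterate:
  r_0 = 7 (mod 13)
  r_1 = 59 (mod 169)
Final: r = 59 satisfies f(r) ≡ 0 mod 13^2.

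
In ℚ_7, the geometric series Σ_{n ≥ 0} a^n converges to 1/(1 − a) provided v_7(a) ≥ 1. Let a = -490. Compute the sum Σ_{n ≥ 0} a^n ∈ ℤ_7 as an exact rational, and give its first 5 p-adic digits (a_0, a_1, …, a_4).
Σ a^n = 1/(1 − a) = 1/491;  first 5 digits = (1, 0, 4, 5, 1)

v_7(a) = 2 ≥ 1, so the series converges in ℤ_7 to 1/(1 − a) = 1/(1 − (-490)) = 1/491. Expand this rational in ℤ_7: compute digits iteratively via d_i = x_i mod 7, x_{i+1} = (x_i − d_i)/7. The first 5 digits are (1, 0, 4, 5, 1).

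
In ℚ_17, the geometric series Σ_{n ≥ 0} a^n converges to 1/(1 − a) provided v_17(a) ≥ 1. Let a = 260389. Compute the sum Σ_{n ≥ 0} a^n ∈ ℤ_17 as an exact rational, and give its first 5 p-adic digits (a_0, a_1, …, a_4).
Σ a^n = 1/(1 − a) = -1/260388;  first 5 digits = (1, 0, 0, 2, 3)

v_17(a) = 3 ≥ 1, so the series converges in ℤ_17 to 1/(1 − a) = 1/(1 − 260389) = -1/260388. Expand this rational in ℤ_17: compute digits iteratively via d_i = x_i mod 17, x_{i+1} = (x_i − d_i)/17. The first 5 digits are (1, 0, 0, 2, 3).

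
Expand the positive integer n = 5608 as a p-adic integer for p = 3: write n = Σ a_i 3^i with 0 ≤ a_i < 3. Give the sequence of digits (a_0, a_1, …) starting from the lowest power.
(a_0, a_1, …) = (1, 0, 2, 0, 0, 2, 1, 2)

Repeated division by 3 gives the digits low-to-high: 5608 = 1 + 2·3^2 + 2·3^5 + 1·3^6 + 2·3^7. Digit sequence: (1, 0, 2, 0, 0, 2, 1, 2).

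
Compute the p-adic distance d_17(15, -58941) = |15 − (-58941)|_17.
d_17(15, -58941) = 1/4913

Step 1 — x − y = 15 − (-58941) = 58956. Step 2 — v_17(58956) = 3 (factor: 58956 = (17^3 · 12); the sign does not affect v_p). Step 3 — |x − y|_17 = 17^{-3} = 1/4913.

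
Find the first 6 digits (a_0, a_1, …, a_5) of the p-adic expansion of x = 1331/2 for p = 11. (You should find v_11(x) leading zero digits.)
(a_0, …, a_5) = (0, 0, 0, 6, 5, 5)

v_11(1331/2) = 3, so a_0 = ... = a_2 = 0. Factor out: x = 11^3 · u with u = 1/2 a unit in ℤ_11. Expand u iteratively via a_{v+i} = u_i mod 11, u_{i+1} = (u_i − a_{v+i})/11:
  u_0 = 1/2;  a_3 = 6;  u_1 = (u_0 − 6)/11 = -1/2
  u_1 = -1/2;  a_4 = 5;  u_2 = (u_1 − 5)/11 = -1/2
  u_2 = -1/2;  a_5 = 5;  u_3 = (u_2 − 5)/11 = -1/2
Digits: (0, 0, 0, 6, 5, 5).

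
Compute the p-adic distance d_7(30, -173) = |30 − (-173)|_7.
d_7(30, -173) = 1/7

Step 1 — x − y = 30 − (-173) = 203. Step 2 — v_7(203) = 1 (factor: 203 = (7^1 · 29); the sign does not affect v_p). Step 3 — |x − y|_7 = 7^{-1} = 1/7.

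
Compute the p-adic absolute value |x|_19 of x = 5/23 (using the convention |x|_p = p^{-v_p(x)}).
|5/23|_19 = 1

Step 1 — compute v_19(x) by factoring powers of 19 out of the numerator and denominator: v_19(5/23) = 0. Step 2 — apply |x|_p = p^{-v_p(x)} = 19^{0} = 1.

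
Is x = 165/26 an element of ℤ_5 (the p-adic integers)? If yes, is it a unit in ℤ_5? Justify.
x ∈ ℤ_5 but not a unit; v_5(x) = 1 > 0

ℤ_5 = {x ∈ ℚ_5 : v_5(x) ≥ 0} and ℤ_5^× = {x ∈ ℤ_5 : v_5(x) = 0}. Here v_5(165/26) = v_5(num) − v_5(den) = 1; compare against these criteria.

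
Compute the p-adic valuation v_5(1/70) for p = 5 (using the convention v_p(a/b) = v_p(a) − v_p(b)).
v_5(1/70) = -1

Factor powers of 5 from the numerator and denominator of the reduced fraction: 1 = 5^0 · 1 and 70 = 5^1 · 14. Apply v_p(a/b) = v_p(a) − v_p(b): v_5(1/70) = 0 − 1 = -1.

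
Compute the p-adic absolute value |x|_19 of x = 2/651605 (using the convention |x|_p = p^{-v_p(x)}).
|2/651605|_19 = 130321

Step 1 — compute v_19(x) by factoring powers of 19 out of the numerator and denominator: v_19(2/651605) = -4. Step 2 — apply |x|_p = p^{-v_p(x)} = 19^{4} = 130321.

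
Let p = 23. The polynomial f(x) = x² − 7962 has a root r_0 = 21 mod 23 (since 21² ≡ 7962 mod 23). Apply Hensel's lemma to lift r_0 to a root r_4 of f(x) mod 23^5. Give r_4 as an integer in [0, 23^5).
r_4 = 81855 (mod 6436343)

Hensel's recurrence: r_{i+1} = r_i − f(r_i)·(f′(r_i))^{-1} mod 23^{i+2}, with f′(x) = 2x. Iterate:
  r_0 = 21 (mod 23)
  r_1 = 389 (mod 529)
  r_2 = 8853 (mod 12167)
  r_3 = 81855 (mod 279841)
  r_4 = 81855 (mod 6436343)
Final: r_4 = 81855, and one checks f(r_4) ≡ 0 mod 23^5.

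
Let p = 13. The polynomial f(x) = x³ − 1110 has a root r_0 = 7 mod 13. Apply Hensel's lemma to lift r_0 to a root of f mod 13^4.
r_3 = 7001 (mod 28561)

Hensel: r_{i+1} = r_i − f(r_i)/f′(r_i) mod 13^{i+2}, where f′(x) = 3x². Iterate:
  r_0 = 7 (mod 13)
  r_1 = 72 (mod 169)
  r_2 = 410 (mod 2197)
  r_3 = 7001 (mod 28561)
Final: r = 7001 with f(r) ≡ 0 mod 13^4.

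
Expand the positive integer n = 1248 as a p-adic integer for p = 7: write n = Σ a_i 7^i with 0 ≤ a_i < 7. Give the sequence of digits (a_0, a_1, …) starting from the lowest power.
(a_0, a_1, …) = (2, 3, 4, 3)

Repeated division by 7 gives the digits low-to-high: 1248 = 2 + 3·7^1 + 4·7^2 + 3·7^3. Digit sequence: (2, 3, 4, 3).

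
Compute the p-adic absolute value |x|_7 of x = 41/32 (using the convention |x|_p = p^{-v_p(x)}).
|41/32|_7 = 1

Step 1 — compute v_7(x) by factoring powers of 7 out of the numerator and denominator: v_7(41/32) = 0. Step 2 — apply |x|_p = p^{-v_p(x)} = 7^{0} = 1.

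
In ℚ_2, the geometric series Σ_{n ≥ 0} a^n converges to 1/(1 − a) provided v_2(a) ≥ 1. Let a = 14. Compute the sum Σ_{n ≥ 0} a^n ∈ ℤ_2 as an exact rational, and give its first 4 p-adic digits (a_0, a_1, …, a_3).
Σ a^n = 1/(1 − a) = -1/13;  first 4 digits = (1, 1, 0, 1)

v_2(a) = 1 ≥ 1, so the series converges in ℤ_2 to 1/(1 − a) = 1/(1 − 14) = -1/13. Expand this rational in ℤ_2: compute digits iteratively via d_i = x_i mod 2, x_{i+1} = (x_i − d_i)/2. The first 4 digits are (1, 1, 0, 1).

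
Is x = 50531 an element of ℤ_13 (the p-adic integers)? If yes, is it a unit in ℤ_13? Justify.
x ∈ ℤ_13 but not a unit; v_13(x) = 3 > 0

ℤ_13 = {x ∈ ℚ_13 : v_13(x) ≥ 0} and ℤ_13^× = {x ∈ ℤ_13 : v_13(x) = 0}. Here v_13(50531) = v_13(num) − v_13(den) = 3; compare against these criteria.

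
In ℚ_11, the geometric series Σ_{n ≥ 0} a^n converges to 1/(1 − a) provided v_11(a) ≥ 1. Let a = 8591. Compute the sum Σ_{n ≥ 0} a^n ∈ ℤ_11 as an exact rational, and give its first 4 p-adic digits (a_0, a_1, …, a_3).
Σ a^n = 1/(1 − a) = -1/8590;  first 4 digits = (1, 0, 5, 6)

v_11(a) = 2 ≥ 1, so the series converges in ℤ_11 to 1/(1 − a) = 1/(1 − 8591) = -1/8590. Expand this rational in ℤ_11: compute digits iteratively via d_i = x_i mod 11, x_{i+1} = (x_i − d_i)/11. The first 4 digits are (1, 0, 5, 6).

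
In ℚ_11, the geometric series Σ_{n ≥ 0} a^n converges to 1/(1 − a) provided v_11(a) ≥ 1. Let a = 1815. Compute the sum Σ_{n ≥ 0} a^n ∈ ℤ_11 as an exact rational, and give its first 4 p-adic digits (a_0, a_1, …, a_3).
Σ a^n = 1/(1 − a) = -1/1814;  first 4 digits = (1, 0, 4, 1)

v_11(a) = 2 ≥ 1, so the series converges in ℤ_11 to 1/(1 − a) = 1/(1 − 1815) = -1/1814. Expand this rational in ℤ_11: compute digits iteratively via d_i = x_i mod 11, x_{i+1} = (x_i − d_i)/11. The first 4 digits are (1, 0, 4, 1).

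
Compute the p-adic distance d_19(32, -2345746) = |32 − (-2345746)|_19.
d_19(32, -2345746) = 1/130321

Step 1 — x − y = 32 − (-2345746) = 2345778. Step 2 — v_19(2345778) = 4 (factor: 2345778 = (19^4 · 18); the sign does not affect v_p). Step 3 — |x − y|_19 = 19^{-4} = 1/130321.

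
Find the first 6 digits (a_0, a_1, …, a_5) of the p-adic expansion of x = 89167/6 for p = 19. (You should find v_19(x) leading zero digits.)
(a_0, …, a_5) = (0, 0, 0, 18, 15, 15)

v_19(89167/6) = 3, so a_0 = ... = a_2 = 0. Factor out: x = 19^3 · u with u = 13/6 a unit in ℤ_19. Expand u iteratively via a_{v+i} = u_i mod 19, u_{i+1} = (u_i − a_{v+i})/19:
  u_0 = 13/6;  a_3 = 18;  u_1 = (u_0 − 18)/19 = -5/6
  u_1 = -5/6;  a_4 = 15;  u_2 = (u_1 − 15)/19 = -5/6
  u_2 = -5/6;  a_5 = 15;  u_3 = (u_2 − 15)/19 = -5/6
Digits: (0, 0, 0, 18, 15, 15).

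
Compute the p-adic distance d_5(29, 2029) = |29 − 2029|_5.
d_5(29, 2029) = 1/125

Step 1 — x − y = 29 − 2029 = -2000. Step 2 — v_5(-2000) = 3 (factor: -2000 = −(5^3 · 16); the sign does not affect v_p). Step 3 — |x − y|_5 = 5^{-3} = 1/125.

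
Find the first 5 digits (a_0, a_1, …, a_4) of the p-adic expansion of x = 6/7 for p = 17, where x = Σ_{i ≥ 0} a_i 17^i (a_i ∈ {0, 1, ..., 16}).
(a_0, …, a_4) = (13, 9, 14, 4, 7)

v_17(6/7) = 0 (numerator and denominator both coprime to 17), so x ∈ ℤ_17^×. Compute digits iteratively via a_i = x_i mod 17, x_{i+1} = (x_i − a_i)/17, with x_0 = x:
  x_0 = 6/7;  a_0 = 13;  x_1 = (x_0 − 13)/17 = -5/7
  x_1 = -5/7;  a_1 = 9;  x_2 = (x_1 − 9)/17 = -4/7
  x_2 = -4/7;  a_2 = 14;  x_3 = (x_2 − 14)/17 = -6/7
  x_3 = -6/7;  a_3 = 4;  x_4 = (x_3 − 4)/17 = -2/7
  x_4 = -2/7;  a_4 = 7;  x_5 = (x_4 − 7)/17 = -3/7
Digits: (13, 9, 14, 4, 7).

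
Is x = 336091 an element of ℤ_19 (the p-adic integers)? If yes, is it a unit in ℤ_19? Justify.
x ∈ ℤ_19 but not a unit; v_19(x) = 3 > 0

ℤ_19 = {x ∈ ℚ_19 : v_19(x) ≥ 0} and ℤ_19^× = {x ∈ ℤ_19 : v_19(x) = 0}. Here v_19(336091) = v_19(num) − v_19(den) = 3; compare against these criteria.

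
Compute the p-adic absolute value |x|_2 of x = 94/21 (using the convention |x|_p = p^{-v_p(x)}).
|94/21|_2 = 1/2

Step 1 — compute v_2(x) by factoring powers of 2 out of the numerator and denominator: v_2(94/21) = 1. Step 2 — apply |x|_p = p^{-v_p(x)} = 2^{-1} = 1/2.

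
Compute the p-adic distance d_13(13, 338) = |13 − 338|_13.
d_13(13, 338) = 1/13

Step 1 — x − y = 13 − 338 = -325. Step 2 — v_13(-325) = 1 (factor: -325 = −(13^1 · 25); the sign does not affect v_p). Step 3 — |x − y|_13 = 13^{-1} = 1/13.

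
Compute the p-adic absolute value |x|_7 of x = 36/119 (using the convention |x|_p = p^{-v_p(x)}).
|36/119|_7 = 7

Step 1 — compute v_7(x) by factoring powers of 7 out of the numerator and denominator: v_7(36/119) = -1. Step 2 — apply |x|_p = p^{-v_p(x)} = 7^{1} = 7.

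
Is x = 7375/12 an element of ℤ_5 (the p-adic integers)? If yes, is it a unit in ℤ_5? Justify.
x ∈ ℤ_5 but not a unit; v_5(x) = 3 > 0

ℤ_5 = {x ∈ ℚ_5 : v_5(x) ≥ 0} and ℤ_5^× = {x ∈ ℤ_5 : v_5(x) = 0}. Here v_5(7375/12) = v_5(num) − v_5(den) = 3; compare against these criteria.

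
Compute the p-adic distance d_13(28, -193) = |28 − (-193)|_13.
d_13(28, -193) = 1/13

Step 1 — x − y = 28 − (-193) = 221. Step 2 — v_13(221) = 1 (factor: 221 = (13^1 · 17); the sign does not affect v_p). Step 3 — |x − y|_13 = 13^{-1} = 1/13.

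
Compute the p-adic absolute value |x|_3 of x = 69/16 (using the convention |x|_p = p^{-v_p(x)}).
|69/16|_3 = 1/3

Step 1 — compute v_3(x) by factoring powers of 3 out of the numerator and denominator: v_3(69/16) = 1. Step 2 — apply |x|_p = p^{-v_p(x)} = 3^{-1} = 1/3.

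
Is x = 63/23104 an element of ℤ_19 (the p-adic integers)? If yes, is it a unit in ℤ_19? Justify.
x ∉ ℤ_19 (v_19(x) = -2 < 0)

ℤ_19 = {x ∈ ℚ_19 : v_19(x) ≥ 0} and ℤ_19^× = {x ∈ ℤ_19 : v_19(x) = 0}. Here v_19(63/23104) = v_19(num) − v_19(den) = -2; compare against these criteria.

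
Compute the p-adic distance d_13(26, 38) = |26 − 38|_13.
d_13(26, 38) = 1

Step 1 — x − y = 26 − 38 = -12. Step 2 — v_13(-12) = 0 (factor: -12 = −(13^0 · 12); the sign does not affect v_p). Step 3 — |x − y|_13 = 13^{0} = 1.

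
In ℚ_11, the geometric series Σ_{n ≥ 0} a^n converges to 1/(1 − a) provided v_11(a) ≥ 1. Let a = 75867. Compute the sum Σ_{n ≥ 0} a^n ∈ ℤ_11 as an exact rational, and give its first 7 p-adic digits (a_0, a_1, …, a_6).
Σ a^n = 1/(1 − a) = -1/75866;  first 7 digits = (1, 0, 0, 2, 5, 0, 4)

v_11(a) = 3 ≥ 1, so the series converges in ℤ_11 to 1/(1 − a) = 1/(1 − 75867) = -1/75866. Expand this rational in ℤ_11: compute digits iteratively via d_i = x_i mod 11, x_{i+1} = (x_i − d_i)/11. The first 7 digits are (1, 0, 0, 2, 5, 0, 4).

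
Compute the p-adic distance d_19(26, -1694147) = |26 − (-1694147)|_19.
d_19(26, -1694147) = 1/130321

Step 1 — x − y = 26 − (-1694147) = 1694173. Step 2 — v_19(1694173) = 4 (factor: 1694173 = (19^4 · 13); the sign does not affect v_p). Step 3 — |x − y|_19 = 19^{-4} = 1/130321.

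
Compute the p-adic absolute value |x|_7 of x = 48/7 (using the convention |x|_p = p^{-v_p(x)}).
|48/7|_7 = 7

Step 1 — compute v_7(x) by factoring powers of 7 out of the numerator and denominator: v_7(48/7) = -1. Step 2 — apply |x|_p = p^{-v_p(x)} = 7^{1} = 7.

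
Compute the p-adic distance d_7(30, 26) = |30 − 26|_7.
d_7(30, 26) = 1

Step 1 — x − y = 30 − 26 = 4. Step 2 — v_7(4) = 0 (factor: 4 = (7^0 · 4); the sign does not affect v_p). Step 3 — |x − y|_7 = 7^{0} = 1.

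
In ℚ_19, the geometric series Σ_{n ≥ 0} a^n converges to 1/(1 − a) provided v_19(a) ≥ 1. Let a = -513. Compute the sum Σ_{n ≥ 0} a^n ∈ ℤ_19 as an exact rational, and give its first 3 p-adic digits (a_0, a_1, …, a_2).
Σ a^n = 1/(1 − a) = 1/514;  first 3 digits = (1, 11, 5)

v_19(a) = 1 ≥ 1, so the series converges in ℤ_19 to 1/(1 − a) = 1/(1 − (-513)) = 1/514. Expand this rational in ℤ_19: compute digits iteratively via d_i = x_i mod 19, x_{i+1} = (x_i − d_i)/19. The first 3 digits are (1, 11, 5).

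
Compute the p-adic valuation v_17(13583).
v_17(13583) = 2

v_17(n) is the largest exponent k such that 17^k divides n. Factor out: 13583 = 17^2 · 47. (Sign doesn't affect v_p.) So v_17(13583) = 2.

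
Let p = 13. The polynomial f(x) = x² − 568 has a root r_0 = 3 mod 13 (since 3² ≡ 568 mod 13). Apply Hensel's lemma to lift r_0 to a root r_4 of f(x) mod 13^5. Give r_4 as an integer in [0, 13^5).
r_4 = 280608 (mod 371293)

Hensel's recurrence: r_{i+1} = r_i − f(r_i)·(f′(r_i))^{-1} mod 13^{i+2}, with f′(x) = 2x. Iterate:
  r_0 = 3 (mod 13)
  r_1 = 68 (mod 169)
  r_2 = 1589 (mod 2197)
  r_3 = 23559 (mod 28561)
  r_4 = 280608 (mod 371293)
Final: r_4 = 280608, and one checks f(r_4) ≡ 0 mod 13^5.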